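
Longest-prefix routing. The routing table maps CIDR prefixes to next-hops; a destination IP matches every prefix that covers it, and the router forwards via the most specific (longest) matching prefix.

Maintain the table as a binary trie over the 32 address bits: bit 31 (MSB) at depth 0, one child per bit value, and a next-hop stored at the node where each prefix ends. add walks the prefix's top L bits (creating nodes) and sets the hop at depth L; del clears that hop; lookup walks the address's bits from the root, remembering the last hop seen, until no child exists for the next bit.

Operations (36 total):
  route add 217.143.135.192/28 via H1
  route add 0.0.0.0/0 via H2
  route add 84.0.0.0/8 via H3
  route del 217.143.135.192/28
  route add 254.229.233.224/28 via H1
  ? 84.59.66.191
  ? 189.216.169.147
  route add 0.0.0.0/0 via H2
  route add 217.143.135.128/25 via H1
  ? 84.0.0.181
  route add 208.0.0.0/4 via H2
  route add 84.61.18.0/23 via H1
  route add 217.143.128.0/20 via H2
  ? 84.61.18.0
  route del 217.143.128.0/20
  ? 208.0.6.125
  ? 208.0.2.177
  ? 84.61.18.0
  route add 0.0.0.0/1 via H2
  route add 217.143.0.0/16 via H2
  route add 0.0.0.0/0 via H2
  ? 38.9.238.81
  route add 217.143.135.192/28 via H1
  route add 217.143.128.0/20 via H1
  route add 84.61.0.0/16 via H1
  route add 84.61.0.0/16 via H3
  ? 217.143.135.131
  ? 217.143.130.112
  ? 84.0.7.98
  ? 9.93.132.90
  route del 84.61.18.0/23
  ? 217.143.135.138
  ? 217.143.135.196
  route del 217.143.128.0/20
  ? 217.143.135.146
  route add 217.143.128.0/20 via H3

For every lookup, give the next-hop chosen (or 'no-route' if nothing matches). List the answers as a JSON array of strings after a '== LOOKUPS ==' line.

Trace:
  add 217.143.135.192/28 -> H1 at depth 28
  add 0.0.0.0/0 -> H2 at depth 0
  add 84.0.0.0/8 -> H3 at depth 8
  del 217.143.135.192/28 (clear depth 28)
  add 254.229.233.224/28 -> H1 at depth 28
  Q 84.59.66.191: descend 01010100 ; hops seen [H2,H3] ; pick H3
  Q 189.216.169.147: descend 1 ; hops seen [H2] ; pick H2
  add 0.0.0.0/0 -> H2 at depth 0
  add 217.143.135.128/25 -> H1 at depth 25
  Q 84.0.0.181: descend 01010100 ; hops seen [H2,H3] ; pick H3
  add 208.0.0.0/4 -> H2 at depth 4
  add 84.61.18.0/23 -> H1 at depth 23
  add 217.143.128.0/20 -> H2 at depth 20
  Q 84.61.18.0: descend 01010100001111010001001 ; hops seen [H2,H3,H1] ; pick H1
  del 217.143.128.0/20 (clear depth 20)
  Q 208.0.6.125: descend 1101 ; hops seen [H2,H2] ; pick H2
  Q 208.0.2.177: descend 1101 ; hops seen [H2,H2] ; pick H2
  Q 84.61.18.0: descend 01010100001111010001001 ; hops seen [H2,H3,H1] ; pick H1
  add 0.0.0.0/1 -> H2 at depth 1
  add 217.143.0.0/16 -> H2 at depth 16
  add 0.0.0.0/0 -> H2 at depth 0
  Q 38.9.238.81: descend 0 ; hops seen [H2,H2] ; pick H2
  add 217.143.135.192/28 -> H1 at depth 28
  add 217.143.128.0/20 -> H1 at depth 20
  add 84.61.0.0/16 -> H1 at depth 16
  add 84.61.0.0/16 -> H3 at depth 16
  Q 217.143.135.131: descend 1101100110001111100001111 ; hops seen [H2,H2,H2,H1,H1] ; pick H1
  Q 217.143.130.112: descend 110110011000111110000 ; hops seen [H2,H2,H2,H1] ; pick H1
  Q 84.0.7.98: descend 0101010000 ; hops seen [H2,H2,H3] ; pick H3
  Q 9.93.132.90: descend 0 ; hops seen [H2,H2] ; pick H2
  del 84.61.18.0/23 (clear depth 23)
  Q 217.143.135.138: descend 1101100110001111100001111 ; hops seen [H2,H2,H2,H1,H1] ; pick H1
  Q 217.143.135.196: descend 1101100110001111100001111100 ; hops seen [H2,H2,H2,H1,H1,H1] ; pick H1
  del 217.143.128.0/20 (clear depth 20)
  Q 217.143.135.146: descend 1101100110001111100001111 ; hops seen [H2,H2,H2,H1] ; pick H1
  add 217.143.128.0/20 -> H3 at depth 20

== LOOKUPS ==
["H3","H2","H3","H1","H2","H2","H1","H2","H1","H1","H3","H2","H1","H1","H1"]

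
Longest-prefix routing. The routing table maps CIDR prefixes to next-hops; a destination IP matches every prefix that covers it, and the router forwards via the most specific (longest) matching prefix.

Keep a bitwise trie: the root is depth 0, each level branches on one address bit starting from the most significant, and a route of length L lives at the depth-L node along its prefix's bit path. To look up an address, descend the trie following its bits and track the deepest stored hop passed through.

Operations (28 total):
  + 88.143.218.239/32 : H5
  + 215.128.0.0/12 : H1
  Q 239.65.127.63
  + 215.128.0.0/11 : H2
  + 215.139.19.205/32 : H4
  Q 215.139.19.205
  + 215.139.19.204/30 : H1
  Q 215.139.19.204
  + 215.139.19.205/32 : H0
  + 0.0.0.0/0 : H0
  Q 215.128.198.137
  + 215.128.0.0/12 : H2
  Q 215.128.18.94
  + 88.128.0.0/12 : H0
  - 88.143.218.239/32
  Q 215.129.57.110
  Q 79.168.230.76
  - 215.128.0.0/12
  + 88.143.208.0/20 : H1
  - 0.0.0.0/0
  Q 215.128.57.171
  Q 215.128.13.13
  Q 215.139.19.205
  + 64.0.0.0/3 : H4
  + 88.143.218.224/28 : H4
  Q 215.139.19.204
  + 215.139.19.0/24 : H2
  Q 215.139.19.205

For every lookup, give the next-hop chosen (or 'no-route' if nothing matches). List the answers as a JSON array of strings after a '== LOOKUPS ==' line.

Trace:
  + 88.143.218.239/32 (H5) depth=32
  + 215.128.0.0/12 (H1) depth=12
  lookup 239.65.127.63: bits 11 walk d0:-→d1:-→d2:- -> no-route
  + 215.128.0.0/11 (H2) depth=11
  + 215.139.19.205/32 (H4) depth=32
  lookup 215.139.19.205: bits 11010111100010110001001111001101 walk d0:-→d1:-→d2:-→d3:-→d4:-→d5:-→d6:-→d7:-→d8:-→d9:-→d10:-→d11:H2→d12:H1→d13:-→d14:-→d15:-→d16:-→d17:-→d18:-→d19:-→d20:-→d21:-→d22:-→d23:-→d24:-→d25:-→d26:-→d27:-→d28:-→d29:-→d30:-→d31:-→d32:H4 -> H4
  + 215.139.19.204/30 (H1) depth=30
  lookup 215.139.19.204: bits 1101011110001011000100111100110 walk d0:-→d1:-→d2:-→d3:-→d4:-→d5:-→d6:-→d7:-→d8:-→d9:-→d10:-→d11:H2→d12:H1→d13:-→d14:-→d15:-→d16:-→d17:-→d18:-→d19:-→d20:-→d21:-→d22:-→d23:-→d24:-→d25:-→d26:-→d27:-→d28:-→d29:-→d30:H1→d31:- -> H1
  + 215.139.19.205/32 (H0) depth=32
  + 0.0.0.0/0 (H0) depth=0
  lookup 215.128.198.137: bits 110101111000 walk d0:H0→d1:-→d2:-→d3:-→d4:-→d5:-→d6:-→d7:-→d8:-→d9:-→d10:-→d11:H2→d12:H1 -> H1
  + 215.128.0.0/12 (H2) depth=12
  lookup 215.128.18.94: bits 110101111000 walk d0:H0→d1:-→d2:-→d3:-→d4:-→d5:-→d6:-→d7:-→d8:-→d9:-→d10:-→d11:H2→d12:H2 -> H2
  + 88.128.0.0/12 (H0) depth=12
  del 88.143.218.239/32 (clear depth 32)
  lookup 215.129.57.110: bits 110101111000 walk d0:H0→d1:-→d2:-→d3:-→d4:-→d5:-→d6:-→d7:-→d8:-→d9:-→d10:-→d11:H2→d12:H2 -> H2
  lookup 79.168.230.76: bits 010 walk d0:H0→d1:-→d2:-→d3:- -> H0
  del 215.128.0.0/12 (clear depth 12)
  + 88.143.208.0/20 (H1) depth=20
  del 0.0.0.0/0 (clear depth 0)
  lookup 215.128.57.171: bits 110101111000 walk d0:-→d1:-→d2:-→d3:-→d4:-→d5:-→d6:-→d7:-→d8:-→d9:-→d10:-→d11:H2→d12:- -> H2
  lookup 215.128.13.13: bits 110101111000 walk d0:-→d1:-→d2:-→d3:-→d4:-→d5:-→d6:-→d7:-→d8:-→d9:-→d10:-→d11:H2→d12:- -> H2
  lookup 215.139.19.205: bits 11010111100010110001001111001101 walk d0:-→d1:-→d2:-→d3:-→d4:-→d5:-→d6:-→d7:-→d8:-→d9:-→d10:-→d11:H2→d12:-→d13:-→d14:-→d15:-→d16:-→d17:-→d18:-→d19:-→d20:-→d21:-→d22:-→d23:-→d24:-→d25:-→d26:-→d27:-→d28:-→d29:-→d30:H1→d31:-→d32:H0 -> H0
  + 64.0.0.0/3 (H4) depth=3
  + 88.143.218.224/28 (H4) depth=28
  lookup 215.139.19.204: bits 1101011110001011000100111100110 walk d0:-→d1:-→d2:-→d3:-→d4:-→d5:-→d6:-→d7:-→d8:-→d9:-→d10:-→d11:H2→d12:-→d13:-→d14:-→d15:-→d16:-→d17:-→d18:-→d19:-→d20:-→d21:-→d22:-→d23:-→d24:-→d25:-→d26:-→d27:-→d28:-→d29:-→d30:H1→d31:- -> H1
  + 215.139.19.0/24 (H2) depth=24
  lookup 215.139.19.205: bits 11010111100010110001001111001101 walk d0:-→d1:-→d2:-→d3:-→d4:-→d5:-→d6:-→d7:-→d8:-→d9:-→d10:-→d11:H2→d12:-→d13:-→d14:-→d15:-→d16:-→d17:-→d18:-→d19:-→d20:-→d21:-→d22:-→d23:-→d24:H2→d25:-→d26:-→d27:-→d28:-→d29:-→d30:H1→d31:-→d32:H0 -> H0

== LOOKUPS ==
["no-route","H4","H1","H1","H2","H2","H0","H2","H2","H0","H1","H0"]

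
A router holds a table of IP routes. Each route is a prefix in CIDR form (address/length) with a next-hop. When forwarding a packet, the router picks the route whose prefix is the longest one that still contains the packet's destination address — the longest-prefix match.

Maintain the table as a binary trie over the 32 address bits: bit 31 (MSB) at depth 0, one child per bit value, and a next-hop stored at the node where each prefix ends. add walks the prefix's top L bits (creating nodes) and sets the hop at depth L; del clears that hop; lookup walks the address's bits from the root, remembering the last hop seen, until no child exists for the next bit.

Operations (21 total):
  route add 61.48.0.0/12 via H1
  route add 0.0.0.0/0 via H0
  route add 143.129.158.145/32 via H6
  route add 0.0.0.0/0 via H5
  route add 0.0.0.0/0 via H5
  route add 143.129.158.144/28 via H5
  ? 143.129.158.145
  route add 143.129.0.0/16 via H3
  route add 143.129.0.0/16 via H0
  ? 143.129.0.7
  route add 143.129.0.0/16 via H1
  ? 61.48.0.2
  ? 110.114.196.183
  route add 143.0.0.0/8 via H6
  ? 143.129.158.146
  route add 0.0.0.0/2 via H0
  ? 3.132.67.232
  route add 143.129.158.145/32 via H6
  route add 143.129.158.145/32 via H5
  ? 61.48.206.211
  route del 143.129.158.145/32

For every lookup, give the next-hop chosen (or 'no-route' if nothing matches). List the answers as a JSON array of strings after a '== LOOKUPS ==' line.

Trace:
  add 61.48.0.0/12 -> H1 at depth 12
  add 0.0.0.0/0 -> H0 at depth 0
  add 143.129.158.145/32 -> H6 at depth 32
  add 0.0.0.0/0 -> H5 at depth 0
  add 0.0.0.0/0 -> H5 at depth 0
  add 143.129.158.144/28 -> H5 at depth 28
  ? 143.129.158.145  path d0:H5→d1:-→d2:-→d3:-→d4:-→d5:-→d6:-→d7:-→d8:-→d9:-→d10:-→d11:-→d12:-→d13:-→d14:-→d15:-→d16:-→d17:-→d18:-→d19:-→d20:-→d21:-→d22:-→d23:-→d24:-→d25:-→d26:-→d27:-→d28:H5→d29:-→d30:-→d31:-→d32:H6  best=H6
  add 143.129.0.0/16 -> H3 at depth 16
  add 143.129.0.0/16 -> H0 at depth 16
  ? 143.129.0.7  path d0:H5→d1:-→d2:-→d3:-→d4:-→d5:-→d6:-→d7:-→d8:-→d9:-→d10:-→d11:-→d12:-→d13:-→d14:-→d15:-→d16:H0  best=H0
  add 143.129.0.0/16 -> H1 at depth 16
  ? 61.48.0.2  path d0:H5→d1:-→d2:-→d3:-→d4:-→d5:-→d6:-→d7:-→d8:-→d9:-→d10:-→d11:-→d12:H1  best=H1
  ? 110.114.196.183  path d0:H5→d1:-  best=H5
  add 143.0.0.0/8 -> H6 at depth 8
  ? 143.129.158.146  path d0:H5→d1:-→d2:-→d3:-→d4:-→d5:-→d6:-→d7:-→d8:H6→d9:-→d10:-→d11:-→d12:-→d13:-→d14:-→d15:-→d16:H1→d17:-→d18:-→d19:-→d20:-→d21:-→d22:-→d23:-→d24:-→d25:-→d26:-→d27:-→d28:H5→d29:-→d30:-  best=H5
  add 0.0.0.0/2 -> H0 at depth 2
  ? 3.132.67.232  path d0:H5→d1:-→d2:H0  best=H0
  add 143.129.158.145/32 -> H6 at depth 32
  add 143.129.158.145/32 -> H5 at depth 32
  ? 61.48.206.211  path d0:H5→d1:-→d2:H0→d3:-→d4:-→d5:-→d6:-→d7:-→d8:-→d9:-→d10:-→d11:-→d12:H1  best=H1
  del 143.129.158.145/32 (clear depth 32)

== LOOKUPS ==
["H6","H0","H1","H5","H5","H0","H1"]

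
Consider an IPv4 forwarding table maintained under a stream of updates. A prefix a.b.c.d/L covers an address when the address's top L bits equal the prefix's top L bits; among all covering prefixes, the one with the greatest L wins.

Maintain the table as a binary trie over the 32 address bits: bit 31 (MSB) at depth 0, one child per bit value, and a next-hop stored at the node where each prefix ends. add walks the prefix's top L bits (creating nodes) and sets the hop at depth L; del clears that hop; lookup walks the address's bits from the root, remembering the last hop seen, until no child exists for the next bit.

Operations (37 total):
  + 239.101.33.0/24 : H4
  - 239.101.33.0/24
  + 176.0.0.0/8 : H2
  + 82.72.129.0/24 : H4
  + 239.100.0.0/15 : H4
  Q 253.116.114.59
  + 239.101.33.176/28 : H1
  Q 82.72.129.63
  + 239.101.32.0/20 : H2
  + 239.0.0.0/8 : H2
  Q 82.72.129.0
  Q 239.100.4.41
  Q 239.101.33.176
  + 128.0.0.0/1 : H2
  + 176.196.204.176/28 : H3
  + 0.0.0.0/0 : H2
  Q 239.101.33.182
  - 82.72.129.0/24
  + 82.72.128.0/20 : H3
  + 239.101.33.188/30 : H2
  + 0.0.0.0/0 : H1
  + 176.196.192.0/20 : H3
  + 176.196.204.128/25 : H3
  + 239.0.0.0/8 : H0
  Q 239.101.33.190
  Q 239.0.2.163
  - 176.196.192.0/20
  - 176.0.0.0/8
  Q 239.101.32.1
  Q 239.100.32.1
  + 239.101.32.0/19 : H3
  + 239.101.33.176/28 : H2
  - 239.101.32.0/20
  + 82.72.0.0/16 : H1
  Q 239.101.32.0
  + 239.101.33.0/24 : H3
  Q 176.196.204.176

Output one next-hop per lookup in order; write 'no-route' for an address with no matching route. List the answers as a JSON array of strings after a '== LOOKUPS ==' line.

Process each operation:
  + 239.101.33.0/24 (H4) depth=24
  - 239.101.33.0/24 clear@24
  + 176.0.0.0/8 (H2) depth=8
  + 82.72.129.0/24 (H4) depth=24
  + 239.100.0.0/15 (H4) depth=15
  Q 253.116.114.59: descend 111 ; hops seen [∅] ; pick no-route
  + 239.101.33.176/28 (H1) depth=28
  Q 82.72.129.63: descend 010100100100100010000001 ; hops seen [H4] ; pick H4
  + 239.101.32.0/20 (H2) depth=20
  + 239.0.0.0/8 (H2) depth=8
  Q 82.72.129.0: descend 010100100100100010000001 ; hops seen [H4] ; pick H4
  Q 239.100.4.41: descend 111011110110010 ; hops seen [H2,H4] ; pick H4
  Q 239.101.33.176: descend 1110111101100101001000011011 ; hops seen [H2,H4,H2,H1] ; pick H1
  + 128.0.0.0/1 (H2) depth=1
  + 176.196.204.176/28 (H3) depth=28
  + 0.0.0.0/0 (H2) depth=0
  Q 239.101.33.182: descend 1110111101100101001000011011 ; hops seen [H2,H2,H2,H4,H2,H1] ; pick H1
  - 82.72.129.0/24 clear@24
  + 82.72.128.0/20 (H3) depth=20
  + 239.101.33.188/30 (H2) depth=30
  + 0.0.0.0/0 (H1) depth=0
  + 176.196.192.0/20 (H3) depth=20
  + 176.196.204.128/25 (H3) depth=25
  + 239.0.0.0/8 (H0) depth=8
  Q 239.101.33.190: descend 111011110110010100100001101111 ; hops seen [H1,H2,H0,H4,H2,H1,H2] ; pick H2
  Q 239.0.2.163: descend 111011110 ; hops seen [H1,H2,H0] ; pick H0
  - 176.196.192.0/20 clear@20
  - 176.0.0.0/8 clear@8
  Q 239.101.32.1: descend 11101111011001010010000 ; hops seen [H1,H2,H0,H4,H2] ; pick H2
  Q 239.100.32.1: descend 111011110110010 ; hops seen [H1,H2,H0,H4] ; pick H4
  + 239.101.32.0/19 (H3) depth=19
  + 239.101.33.176/28 (H2) depth=28
  - 239.101.32.0/20 clear@20
  + 82.72.0.0/16 (H1) depth=16
  Q 239.101.32.0: descend 11101111011001010010000 ; hops seen [H1,H2,H0,H4,H3] ; pick H3
  + 239.101.33.0/24 (H3) depth=24
  Q 176.196.204.176: descend 1011000011000100110011001011 ; hops seen [H1,H2,H3,H3] ; pick H3

== LOOKUPS ==
["no-route","H4","H4","H4","H1","H1","H2","H0","H2","H4","H3","H3"]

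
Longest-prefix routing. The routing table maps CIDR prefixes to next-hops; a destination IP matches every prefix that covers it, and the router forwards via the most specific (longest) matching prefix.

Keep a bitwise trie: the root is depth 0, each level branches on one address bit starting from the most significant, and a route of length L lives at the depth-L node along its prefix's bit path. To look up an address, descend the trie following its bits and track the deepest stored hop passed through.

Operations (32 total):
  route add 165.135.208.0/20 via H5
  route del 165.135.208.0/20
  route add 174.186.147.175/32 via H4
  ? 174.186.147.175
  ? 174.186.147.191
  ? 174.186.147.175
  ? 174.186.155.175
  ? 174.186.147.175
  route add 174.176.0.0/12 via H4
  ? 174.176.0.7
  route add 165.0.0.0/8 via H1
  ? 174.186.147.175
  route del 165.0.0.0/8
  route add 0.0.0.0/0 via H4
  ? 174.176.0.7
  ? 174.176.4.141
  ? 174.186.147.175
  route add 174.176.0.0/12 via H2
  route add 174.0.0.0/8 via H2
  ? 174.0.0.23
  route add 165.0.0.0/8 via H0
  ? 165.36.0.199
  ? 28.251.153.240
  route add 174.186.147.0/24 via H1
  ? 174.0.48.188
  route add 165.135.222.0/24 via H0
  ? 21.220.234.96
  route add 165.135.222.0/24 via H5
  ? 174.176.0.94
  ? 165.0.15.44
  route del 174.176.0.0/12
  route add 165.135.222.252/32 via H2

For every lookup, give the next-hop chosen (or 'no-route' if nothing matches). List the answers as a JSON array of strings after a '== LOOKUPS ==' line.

Trace:
  + 165.135.208.0/20 (H5) depth=20
  - 165.135.208.0/20 clear@20
  + 174.186.147.175/32 (H4) depth=32
  ? 174.186.147.175  path d0:-→d1:-→d2:-→d3:-→d4:-→d5:-→d6:-→d7:-→d8:-→d9:-→d10:-→d11:-→d12:-→d13:-→d14:-→d15:-→d16:-→d17:-→d18:-→d19:-→d20:-→d21:-→d22:-→d23:-→d24:-→d25:-→d26:-→d27:-→d28:-→d29:-→d30:-→d31:-→d32:H4  best=H4
  ? 174.186.147.191  path d0:-→d1:-→d2:-→d3:-→d4:-→d5:-→d6:-→d7:-→d8:-→d9:-→d10:-→d11:-→d12:-→d13:-→d14:-→d15:-→d16:-→d17:-→d18:-→d19:-→d20:-→d21:-→d22:-→d23:-→d24:-→d25:-→d26:-→d27:-  best=no-route
  ? 174.186.147.175  path d0:-→d1:-→d2:-→d3:-→d4:-→d5:-→d6:-→d7:-→d8:-→d9:-→d10:-→d11:-→d12:-→d13:-→d14:-→d15:-→d16:-→d17:-→d18:-→d19:-→d20:-→d21:-→d22:-→d23:-→d24:-→d25:-→d26:-→d27:-→d28:-→d29:-→d30:-→d31:-→d32:H4  best=H4
  ? 174.186.155.175  path d0:-→d1:-→d2:-→d3:-→d4:-→d5:-→d6:-→d7:-→d8:-→d9:-→d10:-→d11:-→d12:-→d13:-→d14:-→d15:-→d16:-→d17:-→d18:-→d19:-→d20:-  best=no-route
  ? 174.186.147.175  path d0:-→d1:-→d2:-→d3:-→d4:-→d5:-→d6:-→d7:-→d8:-→d9:-→d10:-→d11:-→d12:-→d13:-→d14:-→d15:-→d16:-→d17:-→d18:-→d19:-→d20:-→d21:-→d22:-→d23:-→d24:-→d25:-→d26:-→d27:-→d28:-→d29:-→d30:-→d31:-→d32:H4  best=H4
  + 174.176.0.0/12 (H4) depth=12
  ? 174.176.0.7  path d0:-→d1:-→d2:-→d3:-→d4:-→d5:-→d6:-→d7:-→d8:-→d9:-→d10:-→d11:-→d12:H4  best=H4
  + 165.0.0.0/8 (H1) depth=8
  ? 174.186.147.175  path d0:-→d1:-→d2:-→d3:-→d4:-→d5:-→d6:-→d7:-→d8:-→d9:-→d10:-→d11:-→d12:H4→d13:-→d14:-→d15:-→d16:-→d17:-→d18:-→d19:-→d20:-→d21:-→d22:-→d23:-→d24:-→d25:-→d26:-→d27:-→d28:-→d29:-→d30:-→d31:-→d32:H4  best=H4
  - 165.0.0.0/8 clear@8
  + 0.0.0.0/0 (H4) depth=0
  ? 174.176.0.7  path d0:H4→d1:-→d2:-→d3:-→d4:-→d5:-→d6:-→d7:-→d8:-→d9:-→d10:-→d11:-→d12:H4  best=H4
  ? 174.176.4.141  path d0:H4→d1:-→d2:-→d3:-→d4:-→d5:-→d6:-→d7:-→d8:-→d9:-→d10:-→d11:-→d12:H4  best=H4
  ? 174.186.147.175  path d0:H4→d1:-→d2:-→d3:-→d4:-→d5:-→d6:-→d7:-→d8:-→d9:-→d10:-→d11:-→d12:H4→d13:-→d14:-→d15:-→d16:-→d17:-→d18:-→d19:-→d20:-→d21:-→d22:-→d23:-→d24:-→d25:-→d26:-→d27:-→d28:-→d29:-→d30:-→d31:-→d32:H4  best=H4
  + 174.176.0.0/12 (H2) depth=12
  + 174.0.0.0/8 (H2) depth=8
  ? 174.0.0.23  path d0:H4→d1:-→d2:-→d3:-→d4:-→d5:-→d6:-→d7:-→d8:H2  best=H2
  + 165.0.0.0/8 (H0) depth=8
  ? 165.36.0.199  path d0:H4→d1:-→d2:-→d3:-→d4:-→d5:-→d6:-→d7:-→d8:H0  best=H0
  ? 28.251.153.240  path d0:H4  best=H4
  + 174.186.147.0/24 (H1) depth=24
  ? 174.0.48.188  path d0:H4→d1:-→d2:-→d3:-→d4:-→d5:-→d6:-→d7:-→d8:H2  best=H2
  + 165.135.222.0/24 (H0) depth=24
  ? 21.220.234.96  path d0:H4  best=H4
  + 165.135.222.0/24 (H5) depth=24
  ? 174.176.0.94  path d0:H4→d1:-→d2:-→d3:-→d4:-→d5:-→d6:-→d7:-→d8:H2→d9:-→d10:-→d11:-→d12:H2  best=H2
  ? 165.0.15.44  path d0:H4→d1:-→d2:-→d3:-→d4:-→d5:-→d6:-→d7:-→d8:H0  best=H0
  - 174.176.0.0/12 clear@12
  + 165.135.222.252/32 (H2) depth=32

== LOOKUPS ==
["H4","no-route","H4","no-route","H4","H4","H4","H4","H4","H4","H2","H0","H4","H2","H4","H2","H0"]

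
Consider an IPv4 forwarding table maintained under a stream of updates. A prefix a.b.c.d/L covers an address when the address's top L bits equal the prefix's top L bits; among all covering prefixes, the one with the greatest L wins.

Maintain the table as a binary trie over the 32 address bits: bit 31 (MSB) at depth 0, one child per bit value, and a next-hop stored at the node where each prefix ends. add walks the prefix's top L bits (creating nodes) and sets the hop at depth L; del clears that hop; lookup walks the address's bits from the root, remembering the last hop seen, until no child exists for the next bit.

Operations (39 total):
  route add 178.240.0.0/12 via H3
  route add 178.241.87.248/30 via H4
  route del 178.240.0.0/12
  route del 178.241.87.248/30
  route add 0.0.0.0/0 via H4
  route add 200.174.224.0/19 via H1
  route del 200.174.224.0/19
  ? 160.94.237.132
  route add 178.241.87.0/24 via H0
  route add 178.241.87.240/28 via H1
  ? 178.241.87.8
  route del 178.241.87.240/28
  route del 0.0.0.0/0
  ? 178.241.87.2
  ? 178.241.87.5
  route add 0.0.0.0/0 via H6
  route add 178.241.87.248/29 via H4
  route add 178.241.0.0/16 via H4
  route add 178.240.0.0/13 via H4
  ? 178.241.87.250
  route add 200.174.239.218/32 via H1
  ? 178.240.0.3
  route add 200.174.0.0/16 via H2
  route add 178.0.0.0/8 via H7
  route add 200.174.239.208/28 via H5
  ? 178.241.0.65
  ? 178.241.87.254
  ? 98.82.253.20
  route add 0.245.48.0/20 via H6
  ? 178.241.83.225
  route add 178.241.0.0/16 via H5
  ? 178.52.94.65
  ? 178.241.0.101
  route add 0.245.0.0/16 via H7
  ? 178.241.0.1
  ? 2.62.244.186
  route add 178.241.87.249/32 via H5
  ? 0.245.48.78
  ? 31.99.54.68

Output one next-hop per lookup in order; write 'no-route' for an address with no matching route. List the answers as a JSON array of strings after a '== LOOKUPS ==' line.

Trace:
  + 178.240.0.0/12 (H3) depth=12
  + 178.241.87.248/30 (H4) depth=30
  - 178.240.0.0/12 clear@12
  - 178.241.87.248/30 clear@30
  + 0.0.0.0/0 (H4) depth=0
  + 200.174.224.0/19 (H1) depth=19
  - 200.174.224.0/19 clear@19
  Q 160.94.237.132: descend 101 ; hops seen [H4] ; pick H4
  + 178.241.87.0/24 (H0) depth=24
  + 178.241.87.240/28 (H1) depth=28
  Q 178.241.87.8: descend 101100101111000101010111 ; hops seen [H4,H0] ; pick H0
  - 178.241.87.240/28 clear@28
  - 0.0.0.0/0 clear@0
  Q 178.241.87.2: descend 101100101111000101010111 ; hops seen [H0] ; pick H0
  Q 178.241.87.5: descend 101100101111000101010111 ; hops seen [H0] ; pick H0
  + 0.0.0.0/0 (H6) depth=0
  + 178.241.87.248/29 (H4) depth=29
  + 178.241.0.0/16 (H4) depth=16
  + 178.240.0.0/13 (H4) depth=13
  Q 178.241.87.250: descend 101100101111000101010111111110 ; hops seen [H6,H4,H4,H0,H4] ; pick H4
  + 200.174.239.218/32 (H1) depth=32
  Q 178.240.0.3: descend 101100101111000 ; hops seen [H6,H4] ; pick H4
  + 200.174.0.0/16 (H2) depth=16
  + 178.0.0.0/8 (H7) depth=8
  + 200.174.239.208/28 (H5) depth=28
  Q 178.241.0.65: descend 10110010111100010 ; hops seen [H6,H7,H4,H4] ; pick H4
  Q 178.241.87.254: descend 10110010111100010101011111111 ; hops seen [H6,H7,H4,H4,H0,H4] ; pick H4
  Q 98.82.253.20: descend ε ; hops seen [H6] ; pick H6
  + 0.245.48.0/20 (H6) depth=20
  Q 178.241.83.225: descend 101100101111000101010 ; hops seen [H6,H7,H4,H4] ; pick H4
  + 178.241.0.0/16 (H5) depth=16
  Q 178.52.94.65: descend 10110010 ; hops seen [H6,H7] ; pick H7
  Q 178.241.0.101: descend 10110010111100010 ; hops seen [H6,H7,H4,H5] ; pick H5
  + 0.245.0.0/16 (H7) depth=16
  Q 178.241.0.1: descend 10110010111100010 ; hops seen [H6,H7,H4,H5] ; pick H5
  Q 2.62.244.186: descend 000000 ; hops seen [H6] ; pick H6
  + 178.241.87.249/32 (H5) depth=32
  Q 0.245.48.78: descend 00000000111101010011 ; hops seen [H6,H7,H6] ; pick H6
  Q 31.99.54.68: descend 000 ; hops seen [H6] ; pick H6

== LOOKUPS ==
["H4","H0","H0","H0","H4","H4","H4","H4","H6","H4","H7","H5","H5","H6","H6","H6"]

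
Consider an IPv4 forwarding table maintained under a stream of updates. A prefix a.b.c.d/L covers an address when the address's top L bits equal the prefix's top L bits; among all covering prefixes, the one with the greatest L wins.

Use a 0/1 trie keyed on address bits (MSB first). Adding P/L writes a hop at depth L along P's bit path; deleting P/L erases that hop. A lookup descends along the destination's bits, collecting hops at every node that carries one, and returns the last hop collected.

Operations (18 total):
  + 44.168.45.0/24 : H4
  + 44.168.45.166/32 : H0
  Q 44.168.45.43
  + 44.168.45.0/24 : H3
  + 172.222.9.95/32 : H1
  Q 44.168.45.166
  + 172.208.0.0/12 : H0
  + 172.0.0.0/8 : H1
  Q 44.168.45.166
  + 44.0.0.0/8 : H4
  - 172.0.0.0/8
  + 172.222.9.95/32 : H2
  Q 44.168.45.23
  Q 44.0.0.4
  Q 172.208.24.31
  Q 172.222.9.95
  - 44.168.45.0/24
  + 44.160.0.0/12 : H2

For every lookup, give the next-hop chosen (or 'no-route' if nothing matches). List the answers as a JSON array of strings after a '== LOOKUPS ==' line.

Apply in order:
  + 44.168.45.0/24 (H4) depth=24
  + 44.168.45.166/32 (H0) depth=32
  Q 44.168.45.43: descend 001011001010100000101101 ; hops seen [H4] ; pick H4
  + 44.168.45.0/24 (H3) depth=24
  + 172.222.9.95/32 (H1) depth=32
  Q 44.168.45.166: descend 00101100101010000010110110100110 ; hops seen [H3,H0] ; pick H0
  + 172.208.0.0/12 (H0) depth=12
  + 172.0.0.0/8 (H1) depth=8
  Q 44.168.45.166: descend 00101100101010000010110110100110 ; hops seen [H3,H0] ; pick H0
  + 44.0.0.0/8 (H4) depth=8
  - 172.0.0.0/8 clear@8
  + 172.222.9.95/32 (H2) depth=32
  Q 44.168.45.23: descend 001011001010100000101101 ; hops seen [H4,H3] ; pick H3
  Q 44.0.0.4: descend 00101100 ; hops seen [H4] ; pick H4
  Q 172.208.24.31: descend 101011001101 ; hops seen [H0] ; pick H0
  Q 172.222.9.95: descend 10101100110111100000100101011111 ; hops seen [H0,H2] ; pick H2
  - 44.168.45.0/24 clear@24
  + 44.160.0.0/12 (H2) depth=12

== LOOKUPS ==
["H4","H0","H0","H3","H4","H0","H2"]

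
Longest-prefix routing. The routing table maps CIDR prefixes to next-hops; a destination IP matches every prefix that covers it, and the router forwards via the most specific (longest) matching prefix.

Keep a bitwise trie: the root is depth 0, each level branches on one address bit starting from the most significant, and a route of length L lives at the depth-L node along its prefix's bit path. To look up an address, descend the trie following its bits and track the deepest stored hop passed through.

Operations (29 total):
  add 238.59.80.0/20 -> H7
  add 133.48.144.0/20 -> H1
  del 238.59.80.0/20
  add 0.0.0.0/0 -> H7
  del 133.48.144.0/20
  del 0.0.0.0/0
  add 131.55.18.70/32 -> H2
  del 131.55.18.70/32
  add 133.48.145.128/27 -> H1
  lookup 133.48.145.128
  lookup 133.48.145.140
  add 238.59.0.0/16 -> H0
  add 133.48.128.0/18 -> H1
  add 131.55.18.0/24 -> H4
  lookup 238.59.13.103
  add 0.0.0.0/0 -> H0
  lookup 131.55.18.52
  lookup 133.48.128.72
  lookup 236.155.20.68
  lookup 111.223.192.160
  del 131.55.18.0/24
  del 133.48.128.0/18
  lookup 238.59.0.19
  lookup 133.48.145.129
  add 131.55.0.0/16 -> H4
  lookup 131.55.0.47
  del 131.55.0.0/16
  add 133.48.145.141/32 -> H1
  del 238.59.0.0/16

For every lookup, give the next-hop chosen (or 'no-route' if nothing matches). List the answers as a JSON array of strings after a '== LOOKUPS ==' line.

Process each operation:
  + 238.59.80.0/20 (H7) depth=20
  + 133.48.144.0/20 (H1) depth=20
  - 238.59.80.0/20 clear@20
  + 0.0.0.0/0 (H7) depth=0
  - 133.48.144.0/20 clear@20
  - 0.0.0.0/0 clear@0
  + 131.55.18.70/32 (H2) depth=32
  - 131.55.18.70/32 clear@32
  + 133.48.145.128/27 (H1) depth=27
  Q 133.48.145.128: descend 100001010011000010010001100 ; hops seen [H1] ; pick H1
  Q 133.48.145.140: descend 100001010011000010010001100 ; hops seen [H1] ; pick H1
  + 238.59.0.0/16 (H0) depth=16
  + 133.48.128.0/18 (H1) depth=18
  + 131.55.18.0/24 (H4) depth=24
  Q 238.59.13.103: descend 11101110001110110 ; hops seen [H0] ; pick H0
  + 0.0.0.0/0 (H0) depth=0
  Q 131.55.18.52: descend 1000001100110111000100100 ; hops seen [H0,H4] ; pick H4
  Q 133.48.128.72: descend 1000010100110000100 ; hops seen [H0,H1] ; pick H1
  Q 236.155.20.68: descend 111011 ; hops seen [H0] ; pick H0
  Q 111.223.192.160: descend ε ; hops seen [H0] ; pick H0
  - 131.55.18.0/24 clear@24
  - 133.48.128.0/18 clear@18
  Q 238.59.0.19: descend 11101110001110110 ; hops seen [H0,H0] ; pick H0
  Q 133.48.145.129: descend 100001010011000010010001100 ; hops seen [H0,H1] ; pick H1
  + 131.55.0.0/16 (H4) depth=16
  Q 131.55.0.47: descend 1000001100110111000 ; hops seen [H0,H4] ; pick H4
  - 131.55.0.0/16 clear@16
  + 133.48.145.141/32 (H1) depth=32
  - 238.59.0.0/16 clear@16

== LOOKUPS ==
["H1","H1","H0","H4","H1","H0","H0","H0","H1","H4"]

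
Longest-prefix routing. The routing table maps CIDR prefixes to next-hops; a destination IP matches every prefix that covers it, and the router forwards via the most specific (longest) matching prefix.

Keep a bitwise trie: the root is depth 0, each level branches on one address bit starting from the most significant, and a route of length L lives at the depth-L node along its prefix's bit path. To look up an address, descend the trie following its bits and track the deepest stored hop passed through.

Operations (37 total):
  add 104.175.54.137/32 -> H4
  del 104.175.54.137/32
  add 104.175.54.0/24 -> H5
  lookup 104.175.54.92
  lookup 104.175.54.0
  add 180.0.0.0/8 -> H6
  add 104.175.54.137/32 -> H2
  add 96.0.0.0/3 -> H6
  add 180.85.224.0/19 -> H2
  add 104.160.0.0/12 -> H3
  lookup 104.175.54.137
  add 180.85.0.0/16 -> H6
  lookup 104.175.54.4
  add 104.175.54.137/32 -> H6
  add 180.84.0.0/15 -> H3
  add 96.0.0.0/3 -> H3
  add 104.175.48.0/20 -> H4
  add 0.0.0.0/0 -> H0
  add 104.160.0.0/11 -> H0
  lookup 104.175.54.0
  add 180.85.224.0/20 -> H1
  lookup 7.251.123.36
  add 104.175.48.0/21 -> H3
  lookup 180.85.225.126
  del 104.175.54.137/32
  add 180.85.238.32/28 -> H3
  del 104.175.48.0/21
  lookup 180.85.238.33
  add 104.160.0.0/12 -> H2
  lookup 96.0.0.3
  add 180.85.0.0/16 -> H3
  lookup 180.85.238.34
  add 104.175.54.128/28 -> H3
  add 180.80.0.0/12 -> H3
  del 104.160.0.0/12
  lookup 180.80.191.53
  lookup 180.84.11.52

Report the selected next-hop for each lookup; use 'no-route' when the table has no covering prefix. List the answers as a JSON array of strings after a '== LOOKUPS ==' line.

Apply in order:
  add 104.175.54.137/32 -> H4 at depth 32
  - 104.175.54.137/32 clear@32
  add 104.175.54.0/24 -> H5 at depth 24
  lookup 104.175.54.92: bits 011010001010111100110110 walk d0:-→d1:-→d2:-→d3:-→d4:-→d5:-→d6:-→d7:-→d8:-→d9:-→d10:-→d11:-→d12:-→d13:-→d14:-→d15:-→d16:-→d17:-→d18:-→d19:-→d20:-→d21:-→d22:-→d23:-→d24:H5 -> H5
  lookup 104.175.54.0: bits 011010001010111100110110 walk d0:-→d1:-→d2:-→d3:-→d4:-→d5:-→d6:-→d7:-→d8:-→d9:-→d10:-→d11:-→d12:-→d13:-→d14:-→d15:-→d16:-→d17:-→d18:-→d19:-→d20:-→d21:-→d22:-→d23:-→d24:H5 -> H5
  add 180.0.0.0/8 -> H6 at depth 8
  add 104.175.54.137/32 -> H2 at depth 32
  add 96.0.0.0/3 -> H6 at depth 3
  add 180.85.224.0/19 -> H2 at depth 19
  add 104.160.0.0/12 -> H3 at depth 12
  lookup 104.175.54.137: bits 01101000101011110011011010001001 walk d0:-→d1:-→d2:-→d3:H6→d4:-→d5:-→d6:-→d7:-→d8:-→d9:-→d10:-→d11:-→d12:H3→d13:-→d14:-→d15:-→d16:-→d17:-→d18:-→d19:-→d20:-→d21:-→d22:-→d23:-→d24:H5→d25:-→d26:-→d27:-→d28:-→d29:-→d30:-→d31:-→d32:H2 -> H2
  add 180.85.0.0/16 -> H6 at depth 16
  lookup 104.175.54.4: bits 011010001010111100110110 walk d0:-→d1:-→d2:-→d3:H6→d4:-→d5:-→d6:-→d7:-→d8:-→d9:-→d10:-→d11:-→d12:H3→d13:-→d14:-→d15:-→d16:-→d17:-→d18:-→d19:-→d20:-→d21:-→d22:-→d23:-→d24:H5 -> H5
  add 104.175.54.137/32 -> H6 at depth 32
  add 180.84.0.0/15 -> H3 at depth 15
  add 96.0.0.0/3 -> H3 at depth 3
  add 104.175.48.0/20 -> H4 at depth 20
  add 0.0.0.0/0 -> H0 at depth 0
  add 104.160.0.0/11 -> H0 at depth 11
  lookup 104.175.54.0: bits 011010001010111100110110 walk d0:H0→d1:-→d2:-→d3:H3→d4:-→d5:-→d6:-→d7:-→d8:-→d9:-→d10:-→d11:H0→d12:H3→d13:-→d14:-→d15:-→d16:-→d17:-→d18:-→d19:-→d20:H4→d21:-→d22:-→d23:-→d24:H5 -> H5
  add 180.85.224.0/20 -> H1 at depth 20
  lookup 7.251.123.36: bits 0 walk d0:H0→d1:- -> H0
  add 104.175.48.0/21 -> H3 at depth 21
  lookup 180.85.225.126: bits 10110100010101011110 walk d0:H0→d1:-→d2:-→d3:-→d4:-→d5:-→d6:-→d7:-→d8:H6→d9:-→d10:-→d11:-→d12:-→d13:-→d14:-→d15:H3→d16:H6→d17:-→d18:-→d19:H2→d20:H1 -> H1
  - 104.175.54.137/32 clear@32
  add 180.85.238.32/28 -> H3 at depth 28
  - 104.175.48.0/21 clear@21
  lookup 180.85.238.33: bits 1011010001010101111011100010 walk d0:H0→d1:-→d2:-→d3:-→d4:-→d5:-→d6:-→d7:-→d8:H6→d9:-→d10:-→d11:-→d12:-→d13:-→d14:-→d15:H3→d16:H6→d17:-→d18:-→d19:H2→d20:H1→d21:-→d22:-→d23:-→d24:-→d25:-→d26:-→d27:-→d28:H3 -> H3
  add 104.160.0.0/12 -> H2 at depth 12
  lookup 96.0.0.3: bits 0110 walk d0:H0→d1:-→d2:-→d3:H3→d4:- -> H3
  add 180.85.0.0/16 -> H3 at depth 16
  lookup 180.85.238.34: bits 1011010001010101111011100010 walk d0:H0→d1:-→d2:-→d3:-→d4:-→d5:-→d6:-→d7:-→d8:H6→d9:-→d10:-→d11:-→d12:-→d13:-→d14:-→d15:H3→d16:H3→d17:-→d18:-→d19:H2→d20:H1→d21:-→d22:-→d23:-→d24:-→d25:-→d26:-→d27:-→d28:H3 -> H3
  add 104.175.54.128/28 -> H3 at depth 28
  add 180.80.0.0/12 -> H3 at depth 12
  - 104.160.0.0/12 clear@12
  lookup 180.80.191.53: bits 1011010001010 walk d0:H0→d1:-→d2:-→d3:-→d4:-→d5:-→d6:-→d7:-→d8:H6→d9:-→d10:-→d11:-→d12:H3→d13:- -> H3
  lookup 180.84.11.52: bits 101101000101010 walk d0:H0→d1:-→d2:-→d3:-→d4:-→d5:-→d6:-→d7:-→d8:H6→d9:-→d10:-→d11:-→d12:H3→d13:-→d14:-→d15:H3 -> H3

== LOOKUPS ==
["H5","H5","H2","H5","H5","H0","H1","H3","H3","H3","H3","H3"]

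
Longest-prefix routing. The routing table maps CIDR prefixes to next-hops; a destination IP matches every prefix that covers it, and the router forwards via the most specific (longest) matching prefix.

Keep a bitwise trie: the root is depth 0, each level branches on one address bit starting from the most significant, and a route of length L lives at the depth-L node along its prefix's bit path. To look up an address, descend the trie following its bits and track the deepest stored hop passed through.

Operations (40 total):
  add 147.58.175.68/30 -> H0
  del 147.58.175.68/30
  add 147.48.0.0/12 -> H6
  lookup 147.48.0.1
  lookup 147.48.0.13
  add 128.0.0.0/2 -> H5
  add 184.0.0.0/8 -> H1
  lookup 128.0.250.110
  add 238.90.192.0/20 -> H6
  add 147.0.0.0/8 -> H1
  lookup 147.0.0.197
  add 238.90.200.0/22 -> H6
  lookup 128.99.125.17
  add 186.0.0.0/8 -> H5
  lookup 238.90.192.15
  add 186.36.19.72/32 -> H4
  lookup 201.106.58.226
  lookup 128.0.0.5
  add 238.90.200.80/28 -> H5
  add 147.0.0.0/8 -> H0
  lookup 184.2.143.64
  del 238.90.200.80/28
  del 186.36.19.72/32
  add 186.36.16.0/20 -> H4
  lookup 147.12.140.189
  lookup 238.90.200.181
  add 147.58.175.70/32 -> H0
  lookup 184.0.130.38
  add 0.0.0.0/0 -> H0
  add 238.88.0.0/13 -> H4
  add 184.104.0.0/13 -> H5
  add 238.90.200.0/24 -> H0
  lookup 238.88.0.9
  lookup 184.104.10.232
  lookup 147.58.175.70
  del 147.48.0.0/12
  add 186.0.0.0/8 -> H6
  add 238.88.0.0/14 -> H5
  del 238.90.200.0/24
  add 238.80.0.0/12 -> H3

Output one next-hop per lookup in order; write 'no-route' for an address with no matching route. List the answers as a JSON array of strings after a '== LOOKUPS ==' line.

Process each operation:
  + 147.58.175.68/30 (H0) depth=30
  - 147.58.175.68/30 clear@30
  + 147.48.0.0/12 (H6) depth=12
  lookup 147.48.0.1: bits 100100110011 walk d0:-→d1:-→d2:-→d3:-→d4:-→d5:-→d6:-→d7:-→d8:-→d9:-→d10:-→d11:-→d12:H6 -> H6
  lookup 147.48.0.13: bits 100100110011 walk d0:-→d1:-→d2:-→d3:-→d4:-→d5:-→d6:-→d7:-→d8:-→d9:-→d10:-→d11:-→d12:H6 -> H6
  + 128.0.0.0/2 (H5) depth=2
  + 184.0.0.0/8 (H1) depth=8
  lookup 128.0.250.110: bits 100 walk d0:-→d1:-→d2:H5→d3:- -> H5
  + 238.90.192.0/20 (H6) depth=20
  + 147.0.0.0/8 (H1) depth=8
  lookup 147.0.0.197: bits 1001001100 walk d0:-→d1:-→d2:H5→d3:-→d4:-→d5:-→d6:-→d7:-→d8:H1→d9:-→d10:- -> H1
  + 238.90.200.0/22 (H6) depth=22
  lookup 128.99.125.17: bits 100 walk d0:-→d1:-→d2:H5→d3:- -> H5
  + 186.0.0.0/8 (H5) depth=8
  lookup 238.90.192.15: bits 11101110010110101100 walk d0:-→d1:-→d2:-→d3:-→d4:-→d5:-→d6:-→d7:-→d8:-→d9:-→d10:-→d11:-→d12:-→d13:-→d14:-→d15:-→d16:-→d17:-→d18:-→d19:-→d20:H6 -> H6
  + 186.36.19.72/32 (H4) depth=32
  lookup 201.106.58.226: bits 11 walk d0:-→d1:-→d2:- -> no-route
  lookup 128.0.0.5: bits 100 walk d0:-→d1:-→d2:H5→d3:- -> H5
  + 238.90.200.80/28 (H5) depth=28
  + 147.0.0.0/8 (H0) depth=8
  lookup 184.2.143.64: bits 10111000 walk d0:-→d1:-→d2:H5→d3:-→d4:-→d5:-→d6:-→d7:-→d8:H1 -> H1
  - 238.90.200.80/28 clear@28
  - 186.36.19.72/32 clear@32
  + 186.36.16.0/20 (H4) depth=20
  lookup 147.12.140.189: bits 1001001100 walk d0:-→d1:-→d2:H5→d3:-→d4:-→d5:-→d6:-→d7:-→d8:H0→d9:-→d10:- -> H0
  lookup 238.90.200.181: bits 111011100101101011001000 walk d0:-→d1:-→d2:-→d3:-→d4:-→d5:-→d6:-→d7:-→d8:-→d9:-→d10:-→d11:-→d12:-→d13:-→d14:-→d15:-→d16:-→d17:-→d18:-→d19:-→d20:H6→d21:-→d22:H6→d23:-→d24:- -> H6
  + 147.58.175.70/32 (H0) depth=32
  lookup 184.0.130.38: bits 10111000 walk d0:-→d1:-→d2:H5→d3:-→d4:-→d5:-→d6:-→d7:-→d8:H1 -> H1
  + 0.0.0.0/0 (H0) depth=0
  + 238.88.0.0/13 (H4) depth=13
  + 184.104.0.0/13 (H5) depth=13
  + 238.90.200.0/24 (H0) depth=24
  lookup 238.88.0.9: bits 11101110010110 walk d0:H0→d1:-→d2:-→d3:-→d4:-→d5:-→d6:-→d7:-→d8:-→d9:-→d10:-→d11:-→d12:-→d13:H4→d14:- -> H4
  lookup 184.104.10.232: bits 1011100001101 walk d0:H0→d1:-→d2:H5→d3:-→d4:-→d5:-→d6:-→d7:-→d8:H1→d9:-→d10:-→d11:-→d12:-→d13:H5 -> H5
  lookup 147.58.175.70: bits 10010011001110101010111101000110 walk d0:H0→d1:-→d2:H5→d3:-→d4:-→d5:-→d6:-→d7:-→d8:H0→d9:-→d10:-→d11:-→d12:H6→d13:-→d14:-→d15:-→d16:-→d17:-→d18:-→d19:-→d20:-→d21:-→d22:-→d23:-→d24:-→d25:-→d26:-→d27:-→d28:-→d29:-→d30:-→d31:-→d32:H0 -> H0
  - 147.48.0.0/12 clear@12
  + 186.0.0.0/8 (H6) depth=8
  + 238.88.0.0/14 (H5) depth=14
  - 238.90.200.0/24 clear@24
  + 238.80.0.0/12 (H3) depth=12

== LOOKUPS ==
["H6","H6","H5","H1","H5","H6","no-route","H5","H1","H0","H6","H1","H4","H5","H0"]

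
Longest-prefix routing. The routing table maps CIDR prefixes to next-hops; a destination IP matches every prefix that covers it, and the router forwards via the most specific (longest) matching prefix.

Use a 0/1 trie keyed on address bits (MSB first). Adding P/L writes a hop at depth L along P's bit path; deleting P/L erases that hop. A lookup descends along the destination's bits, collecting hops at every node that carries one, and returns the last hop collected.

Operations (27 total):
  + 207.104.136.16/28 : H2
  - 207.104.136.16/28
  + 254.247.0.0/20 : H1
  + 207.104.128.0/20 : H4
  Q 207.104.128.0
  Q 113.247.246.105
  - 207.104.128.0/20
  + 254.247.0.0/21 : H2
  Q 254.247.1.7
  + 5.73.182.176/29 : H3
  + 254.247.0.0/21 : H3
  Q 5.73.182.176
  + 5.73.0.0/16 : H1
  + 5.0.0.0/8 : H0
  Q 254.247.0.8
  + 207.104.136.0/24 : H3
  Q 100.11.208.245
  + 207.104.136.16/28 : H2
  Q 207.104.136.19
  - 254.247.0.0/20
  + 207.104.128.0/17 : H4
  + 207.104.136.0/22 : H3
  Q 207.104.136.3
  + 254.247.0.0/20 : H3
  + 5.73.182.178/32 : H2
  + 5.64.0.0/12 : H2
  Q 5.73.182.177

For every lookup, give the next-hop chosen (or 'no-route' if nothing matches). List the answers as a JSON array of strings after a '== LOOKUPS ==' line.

Trace:
  + 207.104.136.16/28 (H2) depth=28
  del 207.104.136.16/28 (clear depth 28)
  + 254.247.0.0/20 (H1) depth=20
  + 207.104.128.0/20 (H4) depth=20
  lookup 207.104.128.0: bits 11001111011010001000 walk d0:-→d1:-→d2:-→d3:-→d4:-→d5:-→d6:-→d7:-→d8:-→d9:-→d10:-→d11:-→d12:-→d13:-→d14:-→d15:-→d16:-→d17:-→d18:-→d19:-→d20:H4 -> H4
  lookup 113.247.246.105: bits ε walk d0:- -> no-route
  del 207.104.128.0/20 (clear depth 20)
  + 254.247.0.0/21 (H2) depth=21
  lookup 254.247.1.7: bits 111111101111011100000 walk d0:-→d1:-→d2:-→d3:-→d4:-→d5:-→d6:-→d7:-→d8:-→d9:-→d10:-→d11:-→d12:-→d13:-→d14:-→d15:-→d16:-→d17:-→d18:-→d19:-→d20:H1→d21:H2 -> H2
  + 5.73.182.176/29 (H3) depth=29
  + 254.247.0.0/21 (H3) depth=21
  lookup 5.73.182.176: bits 00000101010010011011011010110 walk d0:-→d1:-→d2:-→d3:-→d4:-→d5:-→d6:-→d7:-→d8:-→d9:-→d10:-→d11:-→d12:-→d13:-→d14:-→d15:-→d16:-→d17:-→d18:-→d19:-→d20:-→d21:-→d22:-→d23:-→d24:-→d25:-→d26:-→d27:-→d28:-→d29:H3 -> H3
  + 5.73.0.0/16 (H1) depth=16
  + 5.0.0.0/8 (H0) depth=8
  lookup 254.247.0.8: bits 111111101111011100000 walk d0:-→d1:-→d2:-→d3:-→d4:-→d5:-→d6:-→d7:-→d8:-→d9:-→d10:-→d11:-→d12:-→d13:-→d14:-→d15:-→d16:-→d17:-→d18:-→d19:-→d20:H1→d21:H3 -> H3
  + 207.104.136.0/24 (H3) depth=24
  lookup 100.11.208.245: bits 0 walk d0:-→d1:- -> no-route
  + 207.104.136.16/28 (H2) depth=28
  lookup 207.104.136.19: bits 1100111101101000100010000001 walk d0:-→d1:-→d2:-→d3:-→d4:-→d5:-→d6:-→d7:-→d8:-→d9:-→d10:-→d11:-→d12:-→d13:-→d14:-→d15:-→d16:-→d17:-→d18:-→d19:-→d20:-→d21:-→d22:-→d23:-→d24:H3→d25:-→d26:-→d27:-→d28:H2 -> H2
  del 254.247.0.0/20 (clear depth 20)
  + 207.104.128.0/17 (H4) depth=17
  + 207.104.136.0/22 (H3) depth=22
  lookup 207.104.136.3: bits 110011110110100010001000000 walk d0:-→d1:-→d2:-→d3:-→d4:-→d5:-→d6:-→d7:-→d8:-→d9:-→d10:-→d11:-→d12:-→d13:-→d14:-→d15:-→d16:-→d17:H4→d18:-→d19:-→d20:-→d21:-→d22:H3→d23:-→d24:H3→d25:-→d26:-→d27:- -> H3
  + 254.247.0.0/20 (H3) depth=20
  + 5.73.182.178/32 (H2) depth=32
  + 5.64.0.0/12 (H2) depth=12
  lookup 5.73.182.177: bits 000001010100100110110110101100 walk d0:-→d1:-→d2:-→d3:-→d4:-→d5:-→d6:-→d7:-→d8:H0→d9:-→d10:-→d11:-→d12:H2→d13:-→d14:-→d15:-→d16:H1→d17:-→d18:-→d19:-→d20:-→d21:-→d22:-→d23:-→d24:-→d25:-→d26:-→d27:-→d28:-→d29:H3→d30:- -> H3

== LOOKUPS ==
["H4","no-route","H2","H3","H3","no-route","H2","H3","H3"]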